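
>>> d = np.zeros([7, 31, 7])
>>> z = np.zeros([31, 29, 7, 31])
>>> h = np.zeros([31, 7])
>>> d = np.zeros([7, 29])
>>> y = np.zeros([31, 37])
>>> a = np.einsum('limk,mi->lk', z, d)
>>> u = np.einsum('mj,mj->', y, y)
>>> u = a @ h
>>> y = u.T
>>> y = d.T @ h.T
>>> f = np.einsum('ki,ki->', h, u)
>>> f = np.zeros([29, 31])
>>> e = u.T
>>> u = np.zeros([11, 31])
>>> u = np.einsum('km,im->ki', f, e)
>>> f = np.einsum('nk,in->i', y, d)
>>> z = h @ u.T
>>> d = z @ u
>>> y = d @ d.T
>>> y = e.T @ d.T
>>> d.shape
(31, 7)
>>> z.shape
(31, 29)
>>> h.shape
(31, 7)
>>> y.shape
(31, 31)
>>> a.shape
(31, 31)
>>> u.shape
(29, 7)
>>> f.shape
(7,)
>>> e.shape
(7, 31)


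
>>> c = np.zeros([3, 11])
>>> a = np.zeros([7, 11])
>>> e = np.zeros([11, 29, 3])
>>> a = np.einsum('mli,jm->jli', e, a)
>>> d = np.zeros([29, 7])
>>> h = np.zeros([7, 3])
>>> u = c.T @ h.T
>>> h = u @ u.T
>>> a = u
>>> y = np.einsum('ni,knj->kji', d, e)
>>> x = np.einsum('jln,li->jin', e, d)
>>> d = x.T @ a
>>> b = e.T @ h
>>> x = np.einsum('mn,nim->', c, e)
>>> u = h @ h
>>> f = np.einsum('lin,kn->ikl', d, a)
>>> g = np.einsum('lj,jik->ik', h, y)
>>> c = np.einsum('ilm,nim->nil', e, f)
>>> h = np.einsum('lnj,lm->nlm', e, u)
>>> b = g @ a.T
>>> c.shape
(7, 11, 29)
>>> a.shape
(11, 7)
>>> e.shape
(11, 29, 3)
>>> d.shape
(3, 7, 7)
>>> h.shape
(29, 11, 11)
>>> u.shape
(11, 11)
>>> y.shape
(11, 3, 7)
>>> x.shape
()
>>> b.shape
(3, 11)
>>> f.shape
(7, 11, 3)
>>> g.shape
(3, 7)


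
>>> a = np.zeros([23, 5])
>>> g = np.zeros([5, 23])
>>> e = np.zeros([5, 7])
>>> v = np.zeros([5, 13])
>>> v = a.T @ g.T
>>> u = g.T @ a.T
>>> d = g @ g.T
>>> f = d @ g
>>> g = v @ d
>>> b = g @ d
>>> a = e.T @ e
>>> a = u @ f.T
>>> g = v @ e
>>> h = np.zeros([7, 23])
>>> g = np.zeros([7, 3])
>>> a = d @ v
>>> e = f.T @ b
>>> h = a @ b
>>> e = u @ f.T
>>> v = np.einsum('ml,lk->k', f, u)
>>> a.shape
(5, 5)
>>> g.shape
(7, 3)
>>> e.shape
(23, 5)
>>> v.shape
(23,)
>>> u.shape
(23, 23)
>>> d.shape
(5, 5)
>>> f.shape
(5, 23)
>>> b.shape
(5, 5)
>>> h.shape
(5, 5)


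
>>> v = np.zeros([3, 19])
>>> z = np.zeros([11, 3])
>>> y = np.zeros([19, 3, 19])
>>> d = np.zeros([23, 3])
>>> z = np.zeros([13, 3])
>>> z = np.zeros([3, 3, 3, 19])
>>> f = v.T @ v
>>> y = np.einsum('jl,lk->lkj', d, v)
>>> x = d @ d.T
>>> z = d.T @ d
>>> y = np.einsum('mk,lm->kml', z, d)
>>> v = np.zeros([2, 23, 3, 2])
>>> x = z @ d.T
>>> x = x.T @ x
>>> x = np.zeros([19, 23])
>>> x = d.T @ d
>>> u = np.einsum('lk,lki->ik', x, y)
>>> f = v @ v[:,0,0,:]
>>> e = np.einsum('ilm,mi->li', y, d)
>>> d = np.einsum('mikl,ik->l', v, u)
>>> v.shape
(2, 23, 3, 2)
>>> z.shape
(3, 3)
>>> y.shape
(3, 3, 23)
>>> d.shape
(2,)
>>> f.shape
(2, 23, 3, 2)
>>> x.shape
(3, 3)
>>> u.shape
(23, 3)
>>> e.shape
(3, 3)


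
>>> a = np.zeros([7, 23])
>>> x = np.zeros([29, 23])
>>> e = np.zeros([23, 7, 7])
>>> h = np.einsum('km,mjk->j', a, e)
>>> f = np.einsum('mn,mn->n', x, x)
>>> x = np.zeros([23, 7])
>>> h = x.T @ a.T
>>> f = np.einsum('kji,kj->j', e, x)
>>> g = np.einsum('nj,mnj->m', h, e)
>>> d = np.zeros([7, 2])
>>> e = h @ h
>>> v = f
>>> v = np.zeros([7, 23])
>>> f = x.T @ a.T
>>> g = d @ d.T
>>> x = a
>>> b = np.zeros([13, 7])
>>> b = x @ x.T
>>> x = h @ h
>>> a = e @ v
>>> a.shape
(7, 23)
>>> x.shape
(7, 7)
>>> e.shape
(7, 7)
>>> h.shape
(7, 7)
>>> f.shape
(7, 7)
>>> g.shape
(7, 7)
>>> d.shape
(7, 2)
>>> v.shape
(7, 23)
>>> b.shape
(7, 7)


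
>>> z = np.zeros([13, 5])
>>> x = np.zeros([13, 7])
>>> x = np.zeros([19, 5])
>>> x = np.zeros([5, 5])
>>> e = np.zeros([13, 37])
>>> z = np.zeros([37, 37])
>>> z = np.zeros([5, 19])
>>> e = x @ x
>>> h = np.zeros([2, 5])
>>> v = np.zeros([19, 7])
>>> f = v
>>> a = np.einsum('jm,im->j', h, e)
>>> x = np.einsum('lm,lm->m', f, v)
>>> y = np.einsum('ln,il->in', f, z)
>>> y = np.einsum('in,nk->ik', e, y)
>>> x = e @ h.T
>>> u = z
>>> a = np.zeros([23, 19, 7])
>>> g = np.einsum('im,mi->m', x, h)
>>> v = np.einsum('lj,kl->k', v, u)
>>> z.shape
(5, 19)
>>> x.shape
(5, 2)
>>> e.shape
(5, 5)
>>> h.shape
(2, 5)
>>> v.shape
(5,)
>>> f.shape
(19, 7)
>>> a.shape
(23, 19, 7)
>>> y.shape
(5, 7)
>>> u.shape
(5, 19)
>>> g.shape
(2,)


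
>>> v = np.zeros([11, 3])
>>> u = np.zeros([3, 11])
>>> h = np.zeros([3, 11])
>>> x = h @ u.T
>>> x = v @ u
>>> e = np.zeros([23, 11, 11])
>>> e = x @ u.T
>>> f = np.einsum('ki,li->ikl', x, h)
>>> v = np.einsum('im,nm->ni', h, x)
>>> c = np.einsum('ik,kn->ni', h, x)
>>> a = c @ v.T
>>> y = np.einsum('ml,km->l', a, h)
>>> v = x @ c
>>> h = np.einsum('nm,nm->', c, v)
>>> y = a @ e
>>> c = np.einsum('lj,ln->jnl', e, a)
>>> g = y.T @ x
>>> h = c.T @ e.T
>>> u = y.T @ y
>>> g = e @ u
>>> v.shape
(11, 3)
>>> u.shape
(3, 3)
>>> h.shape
(11, 11, 11)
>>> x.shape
(11, 11)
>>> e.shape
(11, 3)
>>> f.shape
(11, 11, 3)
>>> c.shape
(3, 11, 11)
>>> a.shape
(11, 11)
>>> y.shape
(11, 3)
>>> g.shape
(11, 3)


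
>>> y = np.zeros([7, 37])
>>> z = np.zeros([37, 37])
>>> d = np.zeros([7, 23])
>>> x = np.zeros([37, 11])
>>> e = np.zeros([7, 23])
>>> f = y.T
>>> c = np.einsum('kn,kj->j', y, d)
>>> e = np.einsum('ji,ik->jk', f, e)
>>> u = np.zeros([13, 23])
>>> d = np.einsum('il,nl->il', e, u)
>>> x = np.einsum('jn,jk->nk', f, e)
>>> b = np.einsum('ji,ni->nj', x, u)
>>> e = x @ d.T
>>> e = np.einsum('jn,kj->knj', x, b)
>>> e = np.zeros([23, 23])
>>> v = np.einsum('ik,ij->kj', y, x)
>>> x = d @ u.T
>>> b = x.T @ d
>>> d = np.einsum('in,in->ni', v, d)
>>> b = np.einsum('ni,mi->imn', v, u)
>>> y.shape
(7, 37)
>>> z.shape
(37, 37)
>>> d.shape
(23, 37)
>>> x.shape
(37, 13)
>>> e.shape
(23, 23)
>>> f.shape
(37, 7)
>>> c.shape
(23,)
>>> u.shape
(13, 23)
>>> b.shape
(23, 13, 37)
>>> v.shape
(37, 23)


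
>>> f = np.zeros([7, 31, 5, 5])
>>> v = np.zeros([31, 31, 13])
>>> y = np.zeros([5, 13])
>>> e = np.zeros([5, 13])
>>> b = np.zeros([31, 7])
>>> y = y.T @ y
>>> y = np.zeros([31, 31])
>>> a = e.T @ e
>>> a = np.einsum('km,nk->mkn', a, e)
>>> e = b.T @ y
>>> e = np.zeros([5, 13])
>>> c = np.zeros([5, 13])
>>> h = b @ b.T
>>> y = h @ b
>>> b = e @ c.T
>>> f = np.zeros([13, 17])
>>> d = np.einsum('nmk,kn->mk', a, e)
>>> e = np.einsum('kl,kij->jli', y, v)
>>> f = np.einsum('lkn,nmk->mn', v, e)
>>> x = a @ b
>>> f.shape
(7, 13)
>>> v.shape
(31, 31, 13)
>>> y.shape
(31, 7)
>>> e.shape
(13, 7, 31)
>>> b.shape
(5, 5)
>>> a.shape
(13, 13, 5)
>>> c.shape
(5, 13)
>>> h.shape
(31, 31)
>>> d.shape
(13, 5)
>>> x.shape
(13, 13, 5)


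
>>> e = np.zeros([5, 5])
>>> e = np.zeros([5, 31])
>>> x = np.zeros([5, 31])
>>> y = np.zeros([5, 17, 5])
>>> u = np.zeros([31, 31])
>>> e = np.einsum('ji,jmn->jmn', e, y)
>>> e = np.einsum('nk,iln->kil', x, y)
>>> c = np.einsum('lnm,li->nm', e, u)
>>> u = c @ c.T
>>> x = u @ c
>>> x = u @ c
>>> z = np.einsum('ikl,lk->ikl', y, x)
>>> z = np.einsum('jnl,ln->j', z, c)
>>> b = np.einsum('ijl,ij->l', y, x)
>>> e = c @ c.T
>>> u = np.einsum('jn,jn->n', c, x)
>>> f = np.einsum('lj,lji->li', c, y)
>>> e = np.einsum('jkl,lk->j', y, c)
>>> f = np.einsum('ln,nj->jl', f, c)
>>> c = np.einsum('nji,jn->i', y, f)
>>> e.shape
(5,)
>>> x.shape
(5, 17)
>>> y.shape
(5, 17, 5)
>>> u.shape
(17,)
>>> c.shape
(5,)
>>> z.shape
(5,)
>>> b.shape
(5,)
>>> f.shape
(17, 5)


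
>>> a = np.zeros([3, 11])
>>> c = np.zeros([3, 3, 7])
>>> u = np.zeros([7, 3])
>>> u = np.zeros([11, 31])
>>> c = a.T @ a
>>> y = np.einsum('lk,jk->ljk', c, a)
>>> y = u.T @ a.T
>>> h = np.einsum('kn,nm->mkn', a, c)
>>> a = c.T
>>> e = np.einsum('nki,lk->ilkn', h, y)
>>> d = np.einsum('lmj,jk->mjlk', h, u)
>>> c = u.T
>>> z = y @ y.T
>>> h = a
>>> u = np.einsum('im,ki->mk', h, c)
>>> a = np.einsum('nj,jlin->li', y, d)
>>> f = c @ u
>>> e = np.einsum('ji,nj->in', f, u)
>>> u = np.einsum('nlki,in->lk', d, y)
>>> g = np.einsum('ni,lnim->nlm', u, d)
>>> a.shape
(11, 11)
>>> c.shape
(31, 11)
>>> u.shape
(11, 11)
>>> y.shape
(31, 3)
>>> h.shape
(11, 11)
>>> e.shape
(31, 11)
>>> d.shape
(3, 11, 11, 31)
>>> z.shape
(31, 31)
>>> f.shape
(31, 31)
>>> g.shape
(11, 3, 31)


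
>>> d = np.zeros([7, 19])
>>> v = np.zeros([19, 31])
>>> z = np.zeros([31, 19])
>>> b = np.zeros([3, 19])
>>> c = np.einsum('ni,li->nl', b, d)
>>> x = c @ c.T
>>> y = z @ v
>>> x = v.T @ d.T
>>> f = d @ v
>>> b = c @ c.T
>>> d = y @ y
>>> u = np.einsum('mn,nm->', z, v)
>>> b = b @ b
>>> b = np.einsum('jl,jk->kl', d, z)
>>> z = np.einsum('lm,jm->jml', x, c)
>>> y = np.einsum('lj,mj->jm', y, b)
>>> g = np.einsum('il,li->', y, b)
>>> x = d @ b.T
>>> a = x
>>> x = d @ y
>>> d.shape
(31, 31)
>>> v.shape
(19, 31)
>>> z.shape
(3, 7, 31)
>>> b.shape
(19, 31)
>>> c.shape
(3, 7)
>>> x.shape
(31, 19)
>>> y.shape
(31, 19)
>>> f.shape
(7, 31)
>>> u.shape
()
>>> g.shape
()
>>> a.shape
(31, 19)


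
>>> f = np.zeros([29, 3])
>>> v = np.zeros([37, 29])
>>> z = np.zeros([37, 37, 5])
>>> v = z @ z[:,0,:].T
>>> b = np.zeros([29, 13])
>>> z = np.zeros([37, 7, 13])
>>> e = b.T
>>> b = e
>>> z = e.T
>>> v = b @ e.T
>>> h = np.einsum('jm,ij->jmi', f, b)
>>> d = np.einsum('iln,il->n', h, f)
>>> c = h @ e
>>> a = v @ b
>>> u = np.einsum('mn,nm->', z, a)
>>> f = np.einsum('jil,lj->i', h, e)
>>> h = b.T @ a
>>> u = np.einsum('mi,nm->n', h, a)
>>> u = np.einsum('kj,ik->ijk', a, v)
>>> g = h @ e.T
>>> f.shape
(3,)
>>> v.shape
(13, 13)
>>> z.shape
(29, 13)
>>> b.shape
(13, 29)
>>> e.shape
(13, 29)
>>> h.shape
(29, 29)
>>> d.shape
(13,)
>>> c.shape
(29, 3, 29)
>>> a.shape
(13, 29)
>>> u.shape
(13, 29, 13)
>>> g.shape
(29, 13)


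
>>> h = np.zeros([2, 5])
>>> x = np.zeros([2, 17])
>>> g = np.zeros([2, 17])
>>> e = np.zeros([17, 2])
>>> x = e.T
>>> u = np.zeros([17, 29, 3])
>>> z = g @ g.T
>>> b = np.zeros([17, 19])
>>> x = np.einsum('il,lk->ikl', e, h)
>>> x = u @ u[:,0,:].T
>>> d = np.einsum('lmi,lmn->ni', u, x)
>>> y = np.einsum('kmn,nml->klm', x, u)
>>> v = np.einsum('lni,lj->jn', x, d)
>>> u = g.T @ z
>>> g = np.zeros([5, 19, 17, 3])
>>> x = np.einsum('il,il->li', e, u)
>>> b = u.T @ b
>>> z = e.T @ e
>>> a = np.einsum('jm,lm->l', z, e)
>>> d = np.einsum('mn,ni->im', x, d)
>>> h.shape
(2, 5)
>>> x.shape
(2, 17)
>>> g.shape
(5, 19, 17, 3)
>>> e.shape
(17, 2)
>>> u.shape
(17, 2)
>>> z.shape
(2, 2)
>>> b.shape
(2, 19)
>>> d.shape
(3, 2)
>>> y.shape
(17, 3, 29)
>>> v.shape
(3, 29)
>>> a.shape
(17,)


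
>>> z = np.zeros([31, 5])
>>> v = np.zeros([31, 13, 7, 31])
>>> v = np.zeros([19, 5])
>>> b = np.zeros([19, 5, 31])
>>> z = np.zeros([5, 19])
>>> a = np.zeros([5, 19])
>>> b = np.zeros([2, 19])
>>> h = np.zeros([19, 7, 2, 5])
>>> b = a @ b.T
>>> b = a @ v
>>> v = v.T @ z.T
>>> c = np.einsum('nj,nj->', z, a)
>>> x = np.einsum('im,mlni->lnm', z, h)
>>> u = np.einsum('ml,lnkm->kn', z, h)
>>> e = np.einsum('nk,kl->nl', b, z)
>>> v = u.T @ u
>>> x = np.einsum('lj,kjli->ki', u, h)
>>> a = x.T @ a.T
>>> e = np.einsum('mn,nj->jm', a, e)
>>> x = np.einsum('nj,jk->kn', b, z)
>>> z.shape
(5, 19)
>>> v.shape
(7, 7)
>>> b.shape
(5, 5)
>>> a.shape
(5, 5)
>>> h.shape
(19, 7, 2, 5)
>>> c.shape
()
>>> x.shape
(19, 5)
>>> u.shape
(2, 7)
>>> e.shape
(19, 5)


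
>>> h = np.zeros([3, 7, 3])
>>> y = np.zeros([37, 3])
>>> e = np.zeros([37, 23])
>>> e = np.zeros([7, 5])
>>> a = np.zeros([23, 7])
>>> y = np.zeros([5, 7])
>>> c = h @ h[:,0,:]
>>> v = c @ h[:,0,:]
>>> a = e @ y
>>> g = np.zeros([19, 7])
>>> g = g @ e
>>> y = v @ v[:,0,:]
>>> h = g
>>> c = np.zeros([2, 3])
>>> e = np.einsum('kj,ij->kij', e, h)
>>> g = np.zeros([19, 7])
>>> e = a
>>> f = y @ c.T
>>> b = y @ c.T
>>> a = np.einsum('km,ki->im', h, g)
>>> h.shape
(19, 5)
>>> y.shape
(3, 7, 3)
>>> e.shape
(7, 7)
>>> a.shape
(7, 5)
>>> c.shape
(2, 3)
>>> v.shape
(3, 7, 3)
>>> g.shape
(19, 7)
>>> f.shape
(3, 7, 2)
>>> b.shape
(3, 7, 2)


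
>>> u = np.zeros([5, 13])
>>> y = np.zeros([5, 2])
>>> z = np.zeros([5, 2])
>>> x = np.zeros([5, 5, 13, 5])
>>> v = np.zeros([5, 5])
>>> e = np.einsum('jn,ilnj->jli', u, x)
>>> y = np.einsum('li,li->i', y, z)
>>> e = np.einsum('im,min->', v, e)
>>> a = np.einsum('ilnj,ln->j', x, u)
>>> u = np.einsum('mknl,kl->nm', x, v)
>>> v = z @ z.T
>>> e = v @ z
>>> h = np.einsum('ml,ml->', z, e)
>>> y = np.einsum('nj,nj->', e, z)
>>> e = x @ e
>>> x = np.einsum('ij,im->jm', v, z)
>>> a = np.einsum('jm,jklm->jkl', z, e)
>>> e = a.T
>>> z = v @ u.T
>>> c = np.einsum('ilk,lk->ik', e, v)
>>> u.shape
(13, 5)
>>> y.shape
()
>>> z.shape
(5, 13)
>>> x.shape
(5, 2)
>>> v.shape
(5, 5)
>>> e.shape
(13, 5, 5)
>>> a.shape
(5, 5, 13)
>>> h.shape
()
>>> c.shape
(13, 5)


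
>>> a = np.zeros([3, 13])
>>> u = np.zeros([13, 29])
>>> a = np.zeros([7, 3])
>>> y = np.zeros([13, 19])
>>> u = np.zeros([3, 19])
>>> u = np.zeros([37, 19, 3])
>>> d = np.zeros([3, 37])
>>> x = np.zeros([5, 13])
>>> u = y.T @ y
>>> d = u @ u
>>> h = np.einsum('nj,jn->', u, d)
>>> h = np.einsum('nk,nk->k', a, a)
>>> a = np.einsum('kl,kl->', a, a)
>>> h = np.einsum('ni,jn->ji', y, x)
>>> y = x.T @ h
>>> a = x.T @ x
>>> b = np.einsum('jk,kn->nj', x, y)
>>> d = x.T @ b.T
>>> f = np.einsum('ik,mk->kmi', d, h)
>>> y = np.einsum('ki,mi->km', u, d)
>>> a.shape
(13, 13)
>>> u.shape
(19, 19)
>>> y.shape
(19, 13)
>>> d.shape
(13, 19)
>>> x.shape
(5, 13)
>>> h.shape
(5, 19)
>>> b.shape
(19, 5)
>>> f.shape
(19, 5, 13)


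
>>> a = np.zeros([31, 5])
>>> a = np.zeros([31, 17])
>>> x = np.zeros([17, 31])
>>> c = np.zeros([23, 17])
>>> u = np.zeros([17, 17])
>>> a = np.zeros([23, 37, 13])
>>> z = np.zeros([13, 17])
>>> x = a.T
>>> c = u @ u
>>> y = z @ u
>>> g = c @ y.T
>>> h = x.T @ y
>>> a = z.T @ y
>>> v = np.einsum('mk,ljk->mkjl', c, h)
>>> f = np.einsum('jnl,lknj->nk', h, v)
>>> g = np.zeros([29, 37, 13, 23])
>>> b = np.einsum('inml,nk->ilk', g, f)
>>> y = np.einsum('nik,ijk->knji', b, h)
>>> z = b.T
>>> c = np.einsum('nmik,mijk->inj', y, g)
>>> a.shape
(17, 17)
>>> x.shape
(13, 37, 23)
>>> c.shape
(37, 17, 13)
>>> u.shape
(17, 17)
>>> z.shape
(17, 23, 29)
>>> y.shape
(17, 29, 37, 23)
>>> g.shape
(29, 37, 13, 23)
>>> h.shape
(23, 37, 17)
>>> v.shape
(17, 17, 37, 23)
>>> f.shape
(37, 17)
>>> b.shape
(29, 23, 17)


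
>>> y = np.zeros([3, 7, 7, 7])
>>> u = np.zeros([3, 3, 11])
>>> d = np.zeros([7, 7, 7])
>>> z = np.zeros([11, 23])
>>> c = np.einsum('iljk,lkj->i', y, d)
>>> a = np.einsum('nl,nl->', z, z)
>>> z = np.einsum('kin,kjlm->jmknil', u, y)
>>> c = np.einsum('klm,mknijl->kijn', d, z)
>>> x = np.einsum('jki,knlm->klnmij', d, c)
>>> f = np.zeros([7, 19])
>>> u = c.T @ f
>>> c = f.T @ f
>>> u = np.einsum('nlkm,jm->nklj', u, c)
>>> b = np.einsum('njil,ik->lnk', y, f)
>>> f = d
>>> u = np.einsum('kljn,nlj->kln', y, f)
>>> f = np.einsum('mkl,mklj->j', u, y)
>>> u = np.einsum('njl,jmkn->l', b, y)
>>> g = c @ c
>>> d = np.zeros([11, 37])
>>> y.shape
(3, 7, 7, 7)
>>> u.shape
(19,)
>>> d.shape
(11, 37)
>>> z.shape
(7, 7, 3, 11, 3, 7)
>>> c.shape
(19, 19)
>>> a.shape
()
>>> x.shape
(7, 3, 11, 3, 7, 7)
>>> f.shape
(7,)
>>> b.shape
(7, 3, 19)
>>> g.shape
(19, 19)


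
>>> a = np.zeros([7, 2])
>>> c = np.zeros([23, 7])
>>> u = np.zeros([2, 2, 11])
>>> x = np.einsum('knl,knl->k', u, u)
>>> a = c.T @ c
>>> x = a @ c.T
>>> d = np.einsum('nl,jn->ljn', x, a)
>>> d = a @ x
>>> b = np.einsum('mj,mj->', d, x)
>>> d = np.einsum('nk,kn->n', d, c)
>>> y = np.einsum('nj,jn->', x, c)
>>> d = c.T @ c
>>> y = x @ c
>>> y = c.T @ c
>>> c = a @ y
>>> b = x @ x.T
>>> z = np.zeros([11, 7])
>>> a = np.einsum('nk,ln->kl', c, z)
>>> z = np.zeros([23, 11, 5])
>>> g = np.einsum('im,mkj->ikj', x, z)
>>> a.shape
(7, 11)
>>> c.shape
(7, 7)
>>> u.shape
(2, 2, 11)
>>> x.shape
(7, 23)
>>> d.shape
(7, 7)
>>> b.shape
(7, 7)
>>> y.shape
(7, 7)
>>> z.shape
(23, 11, 5)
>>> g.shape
(7, 11, 5)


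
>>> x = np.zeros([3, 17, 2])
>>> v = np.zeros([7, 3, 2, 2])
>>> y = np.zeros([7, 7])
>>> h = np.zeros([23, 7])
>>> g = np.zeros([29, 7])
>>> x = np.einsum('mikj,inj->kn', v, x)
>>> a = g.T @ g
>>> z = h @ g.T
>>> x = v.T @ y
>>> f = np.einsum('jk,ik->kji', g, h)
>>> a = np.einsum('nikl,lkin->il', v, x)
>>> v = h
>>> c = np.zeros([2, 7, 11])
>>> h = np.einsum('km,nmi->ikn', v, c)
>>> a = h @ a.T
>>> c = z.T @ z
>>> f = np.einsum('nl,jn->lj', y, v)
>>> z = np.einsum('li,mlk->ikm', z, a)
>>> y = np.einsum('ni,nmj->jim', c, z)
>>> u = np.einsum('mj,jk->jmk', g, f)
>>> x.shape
(2, 2, 3, 7)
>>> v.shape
(23, 7)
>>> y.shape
(11, 29, 3)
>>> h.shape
(11, 23, 2)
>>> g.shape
(29, 7)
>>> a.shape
(11, 23, 3)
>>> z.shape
(29, 3, 11)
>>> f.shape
(7, 23)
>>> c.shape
(29, 29)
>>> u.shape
(7, 29, 23)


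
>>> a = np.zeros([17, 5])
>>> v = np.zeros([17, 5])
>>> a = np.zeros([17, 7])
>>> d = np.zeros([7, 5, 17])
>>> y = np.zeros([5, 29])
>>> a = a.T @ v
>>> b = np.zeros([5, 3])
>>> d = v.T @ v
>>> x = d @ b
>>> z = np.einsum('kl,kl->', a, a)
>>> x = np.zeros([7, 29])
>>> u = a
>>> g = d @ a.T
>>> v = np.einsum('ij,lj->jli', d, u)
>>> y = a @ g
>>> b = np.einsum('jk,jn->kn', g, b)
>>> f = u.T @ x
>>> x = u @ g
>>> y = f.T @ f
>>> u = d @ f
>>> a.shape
(7, 5)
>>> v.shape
(5, 7, 5)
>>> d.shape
(5, 5)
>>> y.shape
(29, 29)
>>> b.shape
(7, 3)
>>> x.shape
(7, 7)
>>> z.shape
()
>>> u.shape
(5, 29)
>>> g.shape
(5, 7)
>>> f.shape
(5, 29)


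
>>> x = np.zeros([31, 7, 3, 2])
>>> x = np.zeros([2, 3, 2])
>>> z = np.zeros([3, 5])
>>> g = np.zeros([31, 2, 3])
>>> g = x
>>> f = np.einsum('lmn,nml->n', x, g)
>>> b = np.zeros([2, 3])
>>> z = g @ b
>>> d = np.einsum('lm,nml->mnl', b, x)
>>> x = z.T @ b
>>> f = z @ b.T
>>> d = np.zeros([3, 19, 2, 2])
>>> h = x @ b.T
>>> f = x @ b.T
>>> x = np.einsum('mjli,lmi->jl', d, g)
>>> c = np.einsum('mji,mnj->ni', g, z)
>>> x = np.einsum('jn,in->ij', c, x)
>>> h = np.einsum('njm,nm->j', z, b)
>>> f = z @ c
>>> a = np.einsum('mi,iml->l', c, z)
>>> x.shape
(19, 3)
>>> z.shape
(2, 3, 3)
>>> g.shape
(2, 3, 2)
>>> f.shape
(2, 3, 2)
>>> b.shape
(2, 3)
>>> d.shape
(3, 19, 2, 2)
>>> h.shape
(3,)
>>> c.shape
(3, 2)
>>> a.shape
(3,)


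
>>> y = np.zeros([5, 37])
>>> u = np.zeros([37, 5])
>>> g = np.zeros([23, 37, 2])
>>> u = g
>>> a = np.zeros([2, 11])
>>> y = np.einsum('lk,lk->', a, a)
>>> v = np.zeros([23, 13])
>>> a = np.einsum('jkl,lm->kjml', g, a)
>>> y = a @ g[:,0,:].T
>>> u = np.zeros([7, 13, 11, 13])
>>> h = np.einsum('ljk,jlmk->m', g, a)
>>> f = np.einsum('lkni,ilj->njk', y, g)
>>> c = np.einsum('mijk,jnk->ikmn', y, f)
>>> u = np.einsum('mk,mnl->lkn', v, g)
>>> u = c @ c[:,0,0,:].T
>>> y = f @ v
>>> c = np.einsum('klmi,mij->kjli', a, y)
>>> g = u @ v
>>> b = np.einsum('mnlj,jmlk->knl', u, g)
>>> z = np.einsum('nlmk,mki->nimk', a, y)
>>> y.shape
(11, 2, 13)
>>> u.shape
(23, 23, 37, 23)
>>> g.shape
(23, 23, 37, 13)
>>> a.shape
(37, 23, 11, 2)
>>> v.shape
(23, 13)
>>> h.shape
(11,)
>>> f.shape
(11, 2, 23)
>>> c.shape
(37, 13, 23, 2)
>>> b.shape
(13, 23, 37)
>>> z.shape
(37, 13, 11, 2)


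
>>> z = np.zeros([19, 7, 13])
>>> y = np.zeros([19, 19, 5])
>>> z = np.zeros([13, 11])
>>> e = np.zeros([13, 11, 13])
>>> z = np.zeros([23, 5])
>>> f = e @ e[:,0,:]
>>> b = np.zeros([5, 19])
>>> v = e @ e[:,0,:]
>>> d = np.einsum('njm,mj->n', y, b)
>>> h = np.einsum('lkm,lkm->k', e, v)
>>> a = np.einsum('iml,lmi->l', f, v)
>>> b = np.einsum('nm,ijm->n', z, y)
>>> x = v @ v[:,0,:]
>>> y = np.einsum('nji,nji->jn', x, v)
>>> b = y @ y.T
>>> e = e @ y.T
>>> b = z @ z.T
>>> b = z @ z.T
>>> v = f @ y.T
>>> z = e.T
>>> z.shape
(11, 11, 13)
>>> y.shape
(11, 13)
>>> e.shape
(13, 11, 11)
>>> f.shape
(13, 11, 13)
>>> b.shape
(23, 23)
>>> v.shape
(13, 11, 11)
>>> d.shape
(19,)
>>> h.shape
(11,)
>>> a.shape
(13,)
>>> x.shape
(13, 11, 13)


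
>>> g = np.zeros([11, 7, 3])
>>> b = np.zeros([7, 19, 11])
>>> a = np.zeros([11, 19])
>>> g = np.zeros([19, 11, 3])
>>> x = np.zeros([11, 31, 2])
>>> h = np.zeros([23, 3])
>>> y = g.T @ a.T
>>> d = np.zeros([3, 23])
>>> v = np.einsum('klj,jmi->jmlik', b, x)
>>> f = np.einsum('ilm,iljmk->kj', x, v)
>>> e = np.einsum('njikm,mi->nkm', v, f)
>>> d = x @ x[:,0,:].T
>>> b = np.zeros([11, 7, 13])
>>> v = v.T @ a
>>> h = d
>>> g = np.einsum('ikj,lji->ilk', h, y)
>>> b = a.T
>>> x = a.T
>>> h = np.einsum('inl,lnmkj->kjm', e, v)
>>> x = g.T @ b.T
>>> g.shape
(11, 3, 31)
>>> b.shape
(19, 11)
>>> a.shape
(11, 19)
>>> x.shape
(31, 3, 19)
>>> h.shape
(31, 19, 19)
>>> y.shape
(3, 11, 11)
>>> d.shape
(11, 31, 11)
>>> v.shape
(7, 2, 19, 31, 19)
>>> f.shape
(7, 19)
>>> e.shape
(11, 2, 7)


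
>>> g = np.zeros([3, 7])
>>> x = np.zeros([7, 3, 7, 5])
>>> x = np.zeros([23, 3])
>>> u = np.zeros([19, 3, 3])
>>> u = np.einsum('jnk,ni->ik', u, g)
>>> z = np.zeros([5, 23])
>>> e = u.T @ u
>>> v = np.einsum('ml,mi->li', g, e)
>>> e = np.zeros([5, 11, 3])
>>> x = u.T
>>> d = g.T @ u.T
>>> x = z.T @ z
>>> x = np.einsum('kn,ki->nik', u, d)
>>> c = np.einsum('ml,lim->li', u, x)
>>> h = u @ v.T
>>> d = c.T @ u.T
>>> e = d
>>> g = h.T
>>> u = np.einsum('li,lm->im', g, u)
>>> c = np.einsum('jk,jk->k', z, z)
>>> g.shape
(7, 7)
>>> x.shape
(3, 7, 7)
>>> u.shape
(7, 3)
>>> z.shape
(5, 23)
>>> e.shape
(7, 7)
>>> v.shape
(7, 3)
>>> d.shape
(7, 7)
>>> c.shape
(23,)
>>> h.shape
(7, 7)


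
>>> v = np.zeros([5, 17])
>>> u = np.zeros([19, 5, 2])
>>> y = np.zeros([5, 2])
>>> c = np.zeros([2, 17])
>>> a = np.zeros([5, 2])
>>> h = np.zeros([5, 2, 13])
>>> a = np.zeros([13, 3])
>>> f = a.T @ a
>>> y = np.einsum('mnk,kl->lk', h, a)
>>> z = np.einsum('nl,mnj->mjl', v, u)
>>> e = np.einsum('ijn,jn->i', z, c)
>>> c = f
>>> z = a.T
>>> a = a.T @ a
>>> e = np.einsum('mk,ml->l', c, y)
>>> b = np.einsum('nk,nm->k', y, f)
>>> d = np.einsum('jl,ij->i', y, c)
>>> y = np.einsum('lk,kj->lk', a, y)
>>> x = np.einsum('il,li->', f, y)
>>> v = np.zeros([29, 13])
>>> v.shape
(29, 13)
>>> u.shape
(19, 5, 2)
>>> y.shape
(3, 3)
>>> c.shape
(3, 3)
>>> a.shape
(3, 3)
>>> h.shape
(5, 2, 13)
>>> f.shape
(3, 3)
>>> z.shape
(3, 13)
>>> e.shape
(13,)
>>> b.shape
(13,)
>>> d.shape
(3,)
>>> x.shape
()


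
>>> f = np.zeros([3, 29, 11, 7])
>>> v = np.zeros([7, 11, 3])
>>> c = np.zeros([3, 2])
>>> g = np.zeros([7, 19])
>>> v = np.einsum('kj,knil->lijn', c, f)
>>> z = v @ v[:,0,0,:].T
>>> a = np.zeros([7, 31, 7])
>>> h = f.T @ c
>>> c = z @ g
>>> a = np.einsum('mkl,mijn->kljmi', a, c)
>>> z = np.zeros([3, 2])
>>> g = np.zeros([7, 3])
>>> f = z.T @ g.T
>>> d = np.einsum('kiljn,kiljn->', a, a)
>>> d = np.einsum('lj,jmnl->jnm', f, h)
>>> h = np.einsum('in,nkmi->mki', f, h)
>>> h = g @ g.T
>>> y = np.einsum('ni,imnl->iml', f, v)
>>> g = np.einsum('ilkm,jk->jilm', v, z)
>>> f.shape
(2, 7)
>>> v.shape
(7, 11, 2, 29)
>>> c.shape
(7, 11, 2, 19)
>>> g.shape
(3, 7, 11, 29)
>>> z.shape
(3, 2)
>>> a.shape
(31, 7, 2, 7, 11)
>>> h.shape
(7, 7)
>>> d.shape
(7, 29, 11)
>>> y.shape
(7, 11, 29)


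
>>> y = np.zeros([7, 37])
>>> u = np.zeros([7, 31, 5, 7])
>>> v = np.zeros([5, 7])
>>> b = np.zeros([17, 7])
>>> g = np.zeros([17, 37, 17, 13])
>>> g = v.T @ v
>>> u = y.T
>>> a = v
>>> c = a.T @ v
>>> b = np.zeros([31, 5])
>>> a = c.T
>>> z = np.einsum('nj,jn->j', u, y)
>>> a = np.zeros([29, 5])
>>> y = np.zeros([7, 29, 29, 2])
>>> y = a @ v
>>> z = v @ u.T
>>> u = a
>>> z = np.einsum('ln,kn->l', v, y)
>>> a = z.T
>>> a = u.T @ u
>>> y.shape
(29, 7)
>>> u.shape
(29, 5)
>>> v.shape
(5, 7)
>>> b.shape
(31, 5)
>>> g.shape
(7, 7)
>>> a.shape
(5, 5)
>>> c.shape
(7, 7)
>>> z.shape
(5,)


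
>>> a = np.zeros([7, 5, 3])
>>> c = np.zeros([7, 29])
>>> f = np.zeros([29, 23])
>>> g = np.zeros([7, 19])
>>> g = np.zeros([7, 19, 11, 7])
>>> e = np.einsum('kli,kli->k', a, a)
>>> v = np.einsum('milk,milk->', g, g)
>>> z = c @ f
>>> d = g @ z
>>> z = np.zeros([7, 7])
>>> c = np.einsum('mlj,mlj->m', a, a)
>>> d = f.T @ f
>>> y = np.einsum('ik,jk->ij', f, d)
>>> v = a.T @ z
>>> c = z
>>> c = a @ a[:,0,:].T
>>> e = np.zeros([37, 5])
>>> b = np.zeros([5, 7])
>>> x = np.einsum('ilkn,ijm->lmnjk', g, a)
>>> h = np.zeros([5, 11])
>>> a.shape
(7, 5, 3)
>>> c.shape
(7, 5, 7)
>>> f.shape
(29, 23)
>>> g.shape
(7, 19, 11, 7)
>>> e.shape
(37, 5)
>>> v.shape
(3, 5, 7)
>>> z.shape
(7, 7)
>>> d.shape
(23, 23)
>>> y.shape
(29, 23)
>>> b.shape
(5, 7)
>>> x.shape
(19, 3, 7, 5, 11)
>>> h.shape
(5, 11)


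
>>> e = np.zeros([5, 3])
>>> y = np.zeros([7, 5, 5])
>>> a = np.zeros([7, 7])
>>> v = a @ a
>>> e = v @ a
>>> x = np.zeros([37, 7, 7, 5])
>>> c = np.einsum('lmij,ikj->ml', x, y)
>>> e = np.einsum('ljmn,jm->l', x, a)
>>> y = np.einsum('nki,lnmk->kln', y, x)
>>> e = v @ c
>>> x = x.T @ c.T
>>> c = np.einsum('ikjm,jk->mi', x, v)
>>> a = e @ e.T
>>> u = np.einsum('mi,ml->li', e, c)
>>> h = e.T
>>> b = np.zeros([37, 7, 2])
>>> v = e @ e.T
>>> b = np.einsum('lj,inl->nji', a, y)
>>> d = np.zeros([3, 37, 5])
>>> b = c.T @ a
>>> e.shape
(7, 37)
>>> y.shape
(5, 37, 7)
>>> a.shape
(7, 7)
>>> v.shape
(7, 7)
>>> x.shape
(5, 7, 7, 7)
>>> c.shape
(7, 5)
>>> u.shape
(5, 37)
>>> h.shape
(37, 7)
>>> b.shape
(5, 7)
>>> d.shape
(3, 37, 5)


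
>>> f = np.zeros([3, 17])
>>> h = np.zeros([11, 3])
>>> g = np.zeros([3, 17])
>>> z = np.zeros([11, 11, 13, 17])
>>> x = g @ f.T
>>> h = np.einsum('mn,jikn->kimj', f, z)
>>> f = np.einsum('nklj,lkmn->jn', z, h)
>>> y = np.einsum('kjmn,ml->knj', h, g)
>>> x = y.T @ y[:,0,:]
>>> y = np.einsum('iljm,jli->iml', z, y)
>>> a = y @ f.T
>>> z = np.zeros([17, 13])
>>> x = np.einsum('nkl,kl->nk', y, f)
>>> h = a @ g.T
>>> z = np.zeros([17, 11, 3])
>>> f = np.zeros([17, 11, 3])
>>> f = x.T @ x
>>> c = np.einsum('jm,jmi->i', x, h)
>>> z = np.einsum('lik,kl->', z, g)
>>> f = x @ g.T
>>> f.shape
(11, 3)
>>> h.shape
(11, 17, 3)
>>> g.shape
(3, 17)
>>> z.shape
()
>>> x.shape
(11, 17)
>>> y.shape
(11, 17, 11)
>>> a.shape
(11, 17, 17)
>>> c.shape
(3,)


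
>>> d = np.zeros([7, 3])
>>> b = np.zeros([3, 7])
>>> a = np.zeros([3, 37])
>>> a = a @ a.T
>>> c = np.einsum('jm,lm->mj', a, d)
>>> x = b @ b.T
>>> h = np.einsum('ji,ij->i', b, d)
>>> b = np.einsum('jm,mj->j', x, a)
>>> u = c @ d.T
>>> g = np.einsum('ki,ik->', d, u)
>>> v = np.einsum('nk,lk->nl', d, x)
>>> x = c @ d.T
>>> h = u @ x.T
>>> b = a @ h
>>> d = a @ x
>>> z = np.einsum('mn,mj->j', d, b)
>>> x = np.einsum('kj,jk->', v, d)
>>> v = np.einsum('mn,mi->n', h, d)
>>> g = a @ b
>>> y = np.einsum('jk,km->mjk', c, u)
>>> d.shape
(3, 7)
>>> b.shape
(3, 3)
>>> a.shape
(3, 3)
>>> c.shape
(3, 3)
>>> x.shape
()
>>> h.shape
(3, 3)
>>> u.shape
(3, 7)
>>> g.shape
(3, 3)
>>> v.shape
(3,)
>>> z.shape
(3,)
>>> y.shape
(7, 3, 3)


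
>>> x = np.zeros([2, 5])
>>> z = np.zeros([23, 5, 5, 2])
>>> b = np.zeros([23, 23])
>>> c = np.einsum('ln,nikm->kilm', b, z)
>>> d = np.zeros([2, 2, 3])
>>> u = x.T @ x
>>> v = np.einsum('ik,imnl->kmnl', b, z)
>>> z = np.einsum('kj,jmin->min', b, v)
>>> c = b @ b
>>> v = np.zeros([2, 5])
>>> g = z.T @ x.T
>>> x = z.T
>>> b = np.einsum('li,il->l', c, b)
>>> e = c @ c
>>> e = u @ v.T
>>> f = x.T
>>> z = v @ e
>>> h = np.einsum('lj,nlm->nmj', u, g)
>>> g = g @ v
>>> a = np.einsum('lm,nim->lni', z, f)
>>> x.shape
(2, 5, 5)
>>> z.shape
(2, 2)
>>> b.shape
(23,)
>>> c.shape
(23, 23)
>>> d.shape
(2, 2, 3)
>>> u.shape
(5, 5)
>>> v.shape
(2, 5)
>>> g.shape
(2, 5, 5)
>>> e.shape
(5, 2)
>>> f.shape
(5, 5, 2)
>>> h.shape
(2, 2, 5)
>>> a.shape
(2, 5, 5)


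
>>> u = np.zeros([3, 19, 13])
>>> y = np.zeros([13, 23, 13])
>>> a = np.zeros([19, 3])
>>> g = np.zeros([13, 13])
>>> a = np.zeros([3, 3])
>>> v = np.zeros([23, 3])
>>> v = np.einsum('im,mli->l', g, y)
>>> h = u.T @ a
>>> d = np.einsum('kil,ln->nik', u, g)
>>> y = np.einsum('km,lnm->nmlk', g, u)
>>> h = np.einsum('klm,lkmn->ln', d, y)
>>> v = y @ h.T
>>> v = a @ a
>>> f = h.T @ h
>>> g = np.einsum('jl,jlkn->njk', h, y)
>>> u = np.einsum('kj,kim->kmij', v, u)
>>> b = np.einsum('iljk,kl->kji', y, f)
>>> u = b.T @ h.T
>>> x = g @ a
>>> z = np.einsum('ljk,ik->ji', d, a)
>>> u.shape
(19, 3, 19)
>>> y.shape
(19, 13, 3, 13)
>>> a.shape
(3, 3)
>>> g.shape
(13, 19, 3)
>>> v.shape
(3, 3)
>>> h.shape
(19, 13)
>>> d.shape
(13, 19, 3)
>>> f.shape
(13, 13)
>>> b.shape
(13, 3, 19)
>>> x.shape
(13, 19, 3)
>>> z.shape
(19, 3)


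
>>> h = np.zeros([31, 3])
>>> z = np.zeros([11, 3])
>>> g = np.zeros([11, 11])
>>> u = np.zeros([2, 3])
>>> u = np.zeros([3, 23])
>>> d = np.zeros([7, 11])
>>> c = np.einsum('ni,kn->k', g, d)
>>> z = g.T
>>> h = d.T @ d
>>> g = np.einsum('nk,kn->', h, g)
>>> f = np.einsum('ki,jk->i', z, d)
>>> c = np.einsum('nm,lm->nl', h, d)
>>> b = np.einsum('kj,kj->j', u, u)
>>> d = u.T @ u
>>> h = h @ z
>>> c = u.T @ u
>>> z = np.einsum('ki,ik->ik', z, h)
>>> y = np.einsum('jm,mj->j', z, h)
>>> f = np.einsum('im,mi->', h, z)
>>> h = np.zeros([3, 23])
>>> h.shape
(3, 23)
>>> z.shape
(11, 11)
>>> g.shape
()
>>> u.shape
(3, 23)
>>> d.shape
(23, 23)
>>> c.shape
(23, 23)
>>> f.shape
()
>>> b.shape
(23,)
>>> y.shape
(11,)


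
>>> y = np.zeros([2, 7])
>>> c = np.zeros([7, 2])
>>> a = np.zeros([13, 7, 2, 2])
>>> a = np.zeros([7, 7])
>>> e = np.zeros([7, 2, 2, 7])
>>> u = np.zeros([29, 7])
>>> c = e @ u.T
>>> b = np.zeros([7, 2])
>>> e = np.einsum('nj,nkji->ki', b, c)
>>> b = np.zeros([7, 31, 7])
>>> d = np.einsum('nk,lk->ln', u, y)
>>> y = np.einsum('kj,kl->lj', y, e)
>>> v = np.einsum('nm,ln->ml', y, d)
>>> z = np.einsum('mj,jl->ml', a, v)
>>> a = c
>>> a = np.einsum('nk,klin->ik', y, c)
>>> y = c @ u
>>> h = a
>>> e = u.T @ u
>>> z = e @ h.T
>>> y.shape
(7, 2, 2, 7)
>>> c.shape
(7, 2, 2, 29)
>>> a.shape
(2, 7)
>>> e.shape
(7, 7)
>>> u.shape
(29, 7)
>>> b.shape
(7, 31, 7)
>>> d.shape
(2, 29)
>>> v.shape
(7, 2)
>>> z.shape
(7, 2)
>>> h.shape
(2, 7)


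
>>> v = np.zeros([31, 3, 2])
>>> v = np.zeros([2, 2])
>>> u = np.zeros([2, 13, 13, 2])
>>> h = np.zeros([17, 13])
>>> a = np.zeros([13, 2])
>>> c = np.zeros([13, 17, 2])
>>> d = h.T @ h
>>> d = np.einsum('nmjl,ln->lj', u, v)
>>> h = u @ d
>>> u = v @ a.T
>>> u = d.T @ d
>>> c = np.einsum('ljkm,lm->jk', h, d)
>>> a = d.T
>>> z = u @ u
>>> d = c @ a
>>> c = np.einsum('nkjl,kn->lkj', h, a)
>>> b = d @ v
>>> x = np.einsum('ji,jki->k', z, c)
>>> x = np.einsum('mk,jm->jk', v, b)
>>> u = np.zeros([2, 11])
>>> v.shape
(2, 2)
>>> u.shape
(2, 11)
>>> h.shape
(2, 13, 13, 13)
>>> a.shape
(13, 2)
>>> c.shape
(13, 13, 13)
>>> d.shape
(13, 2)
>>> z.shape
(13, 13)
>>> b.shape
(13, 2)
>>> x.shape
(13, 2)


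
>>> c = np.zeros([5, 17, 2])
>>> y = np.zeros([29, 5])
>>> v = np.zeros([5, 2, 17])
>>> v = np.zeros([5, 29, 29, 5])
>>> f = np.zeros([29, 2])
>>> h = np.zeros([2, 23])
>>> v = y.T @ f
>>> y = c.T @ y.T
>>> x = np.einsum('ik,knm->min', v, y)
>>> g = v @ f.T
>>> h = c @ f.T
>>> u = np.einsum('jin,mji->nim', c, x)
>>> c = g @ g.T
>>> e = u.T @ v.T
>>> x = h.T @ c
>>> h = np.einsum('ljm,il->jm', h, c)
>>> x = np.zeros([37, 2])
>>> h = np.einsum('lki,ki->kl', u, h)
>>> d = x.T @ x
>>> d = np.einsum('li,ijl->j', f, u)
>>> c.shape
(5, 5)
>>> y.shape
(2, 17, 29)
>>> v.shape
(5, 2)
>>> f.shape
(29, 2)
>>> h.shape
(17, 2)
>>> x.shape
(37, 2)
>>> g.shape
(5, 29)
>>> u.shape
(2, 17, 29)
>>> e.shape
(29, 17, 5)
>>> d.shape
(17,)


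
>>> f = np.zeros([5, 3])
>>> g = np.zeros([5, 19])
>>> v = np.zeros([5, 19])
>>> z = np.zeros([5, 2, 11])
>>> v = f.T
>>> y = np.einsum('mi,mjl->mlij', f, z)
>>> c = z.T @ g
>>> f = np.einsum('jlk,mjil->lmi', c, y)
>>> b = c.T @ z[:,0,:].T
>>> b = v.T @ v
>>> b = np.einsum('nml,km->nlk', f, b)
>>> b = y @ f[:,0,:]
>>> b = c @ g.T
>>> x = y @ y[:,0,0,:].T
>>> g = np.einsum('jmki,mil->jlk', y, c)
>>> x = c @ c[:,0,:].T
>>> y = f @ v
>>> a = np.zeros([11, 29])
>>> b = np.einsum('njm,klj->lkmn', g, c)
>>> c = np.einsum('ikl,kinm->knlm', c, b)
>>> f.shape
(2, 5, 3)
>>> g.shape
(5, 19, 3)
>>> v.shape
(3, 5)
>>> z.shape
(5, 2, 11)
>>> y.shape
(2, 5, 5)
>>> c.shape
(2, 3, 19, 5)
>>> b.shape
(2, 11, 3, 5)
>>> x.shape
(11, 2, 11)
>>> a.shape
(11, 29)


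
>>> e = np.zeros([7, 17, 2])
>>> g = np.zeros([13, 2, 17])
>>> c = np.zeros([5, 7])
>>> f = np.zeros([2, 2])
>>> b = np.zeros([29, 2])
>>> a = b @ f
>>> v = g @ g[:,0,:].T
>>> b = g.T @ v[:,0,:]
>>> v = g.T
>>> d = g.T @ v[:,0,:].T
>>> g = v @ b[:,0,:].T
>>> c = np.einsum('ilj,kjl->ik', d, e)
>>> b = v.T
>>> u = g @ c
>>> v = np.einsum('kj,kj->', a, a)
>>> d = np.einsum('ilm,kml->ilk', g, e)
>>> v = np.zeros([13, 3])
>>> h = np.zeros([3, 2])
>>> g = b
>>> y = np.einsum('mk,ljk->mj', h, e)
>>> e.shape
(7, 17, 2)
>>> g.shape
(13, 2, 17)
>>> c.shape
(17, 7)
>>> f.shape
(2, 2)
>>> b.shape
(13, 2, 17)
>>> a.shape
(29, 2)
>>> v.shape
(13, 3)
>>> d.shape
(17, 2, 7)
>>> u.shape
(17, 2, 7)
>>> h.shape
(3, 2)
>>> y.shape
(3, 17)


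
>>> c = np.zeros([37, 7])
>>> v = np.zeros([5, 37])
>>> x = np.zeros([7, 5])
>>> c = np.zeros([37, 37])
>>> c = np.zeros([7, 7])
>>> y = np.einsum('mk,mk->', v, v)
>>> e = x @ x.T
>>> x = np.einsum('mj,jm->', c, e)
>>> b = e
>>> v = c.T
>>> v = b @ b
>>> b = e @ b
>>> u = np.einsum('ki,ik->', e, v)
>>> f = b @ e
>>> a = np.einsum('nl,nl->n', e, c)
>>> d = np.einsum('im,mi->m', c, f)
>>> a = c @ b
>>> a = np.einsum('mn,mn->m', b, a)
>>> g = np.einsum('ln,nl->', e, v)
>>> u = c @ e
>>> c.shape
(7, 7)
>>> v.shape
(7, 7)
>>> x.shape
()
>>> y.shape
()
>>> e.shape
(7, 7)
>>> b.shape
(7, 7)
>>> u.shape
(7, 7)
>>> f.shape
(7, 7)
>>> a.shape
(7,)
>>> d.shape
(7,)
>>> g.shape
()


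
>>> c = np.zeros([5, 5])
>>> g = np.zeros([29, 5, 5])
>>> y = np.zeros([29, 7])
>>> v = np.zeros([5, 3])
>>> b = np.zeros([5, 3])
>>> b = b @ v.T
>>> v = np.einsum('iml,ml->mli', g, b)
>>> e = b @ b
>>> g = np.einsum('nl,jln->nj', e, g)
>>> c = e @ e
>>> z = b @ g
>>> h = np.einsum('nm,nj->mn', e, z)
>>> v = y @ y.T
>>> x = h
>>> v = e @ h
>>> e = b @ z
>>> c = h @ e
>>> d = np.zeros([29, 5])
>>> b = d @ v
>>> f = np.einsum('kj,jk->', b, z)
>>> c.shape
(5, 29)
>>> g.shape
(5, 29)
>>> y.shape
(29, 7)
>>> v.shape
(5, 5)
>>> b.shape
(29, 5)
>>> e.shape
(5, 29)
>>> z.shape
(5, 29)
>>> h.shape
(5, 5)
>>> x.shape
(5, 5)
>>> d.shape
(29, 5)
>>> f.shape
()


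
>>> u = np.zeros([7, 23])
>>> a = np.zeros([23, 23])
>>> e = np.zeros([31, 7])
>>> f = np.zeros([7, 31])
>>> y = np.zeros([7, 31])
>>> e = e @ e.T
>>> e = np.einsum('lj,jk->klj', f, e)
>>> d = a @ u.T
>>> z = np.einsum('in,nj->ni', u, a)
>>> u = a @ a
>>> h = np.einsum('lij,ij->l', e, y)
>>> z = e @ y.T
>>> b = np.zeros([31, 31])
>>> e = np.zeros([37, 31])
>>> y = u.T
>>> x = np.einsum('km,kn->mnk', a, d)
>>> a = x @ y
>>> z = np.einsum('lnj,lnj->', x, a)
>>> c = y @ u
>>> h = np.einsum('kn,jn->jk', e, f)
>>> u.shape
(23, 23)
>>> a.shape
(23, 7, 23)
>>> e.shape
(37, 31)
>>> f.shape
(7, 31)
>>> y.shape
(23, 23)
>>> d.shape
(23, 7)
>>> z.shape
()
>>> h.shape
(7, 37)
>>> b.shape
(31, 31)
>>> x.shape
(23, 7, 23)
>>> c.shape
(23, 23)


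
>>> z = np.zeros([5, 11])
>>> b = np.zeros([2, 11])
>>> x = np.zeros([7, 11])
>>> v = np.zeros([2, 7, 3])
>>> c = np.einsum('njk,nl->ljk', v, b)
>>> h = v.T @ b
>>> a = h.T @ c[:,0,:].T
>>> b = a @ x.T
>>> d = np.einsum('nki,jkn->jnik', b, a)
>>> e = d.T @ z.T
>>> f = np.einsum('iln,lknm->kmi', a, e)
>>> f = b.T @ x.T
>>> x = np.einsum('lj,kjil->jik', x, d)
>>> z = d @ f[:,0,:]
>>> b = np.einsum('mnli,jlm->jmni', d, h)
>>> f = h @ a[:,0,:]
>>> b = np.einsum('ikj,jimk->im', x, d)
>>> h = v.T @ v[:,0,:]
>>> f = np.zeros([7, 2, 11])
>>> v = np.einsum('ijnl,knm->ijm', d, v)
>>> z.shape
(11, 11, 7, 7)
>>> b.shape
(11, 7)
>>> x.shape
(11, 7, 11)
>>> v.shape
(11, 11, 3)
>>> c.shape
(11, 7, 3)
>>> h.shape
(3, 7, 3)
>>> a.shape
(11, 7, 11)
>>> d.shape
(11, 11, 7, 7)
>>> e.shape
(7, 7, 11, 5)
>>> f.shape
(7, 2, 11)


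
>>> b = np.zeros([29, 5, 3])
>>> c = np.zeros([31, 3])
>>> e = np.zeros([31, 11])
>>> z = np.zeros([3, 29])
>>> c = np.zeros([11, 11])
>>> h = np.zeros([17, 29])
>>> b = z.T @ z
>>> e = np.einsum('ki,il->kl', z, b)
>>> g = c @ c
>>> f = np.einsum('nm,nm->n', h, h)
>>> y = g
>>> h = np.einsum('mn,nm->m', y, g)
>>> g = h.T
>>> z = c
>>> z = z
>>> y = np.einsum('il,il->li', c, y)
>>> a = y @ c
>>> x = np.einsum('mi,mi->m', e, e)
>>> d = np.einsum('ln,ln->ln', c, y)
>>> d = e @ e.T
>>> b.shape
(29, 29)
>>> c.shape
(11, 11)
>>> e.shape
(3, 29)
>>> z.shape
(11, 11)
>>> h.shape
(11,)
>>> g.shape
(11,)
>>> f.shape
(17,)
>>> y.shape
(11, 11)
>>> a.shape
(11, 11)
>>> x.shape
(3,)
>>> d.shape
(3, 3)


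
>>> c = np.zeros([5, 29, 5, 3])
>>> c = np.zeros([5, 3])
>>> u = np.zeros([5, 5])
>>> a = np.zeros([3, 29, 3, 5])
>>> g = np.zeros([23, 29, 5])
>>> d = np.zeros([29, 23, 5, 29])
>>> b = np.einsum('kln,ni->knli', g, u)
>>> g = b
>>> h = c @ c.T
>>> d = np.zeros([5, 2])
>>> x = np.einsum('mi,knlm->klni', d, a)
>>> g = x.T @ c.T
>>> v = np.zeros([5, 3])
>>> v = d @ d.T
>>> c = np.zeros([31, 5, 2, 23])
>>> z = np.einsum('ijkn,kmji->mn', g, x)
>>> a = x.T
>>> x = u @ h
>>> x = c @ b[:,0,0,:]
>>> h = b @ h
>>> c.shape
(31, 5, 2, 23)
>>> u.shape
(5, 5)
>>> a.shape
(2, 29, 3, 3)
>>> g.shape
(2, 29, 3, 5)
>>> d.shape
(5, 2)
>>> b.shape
(23, 5, 29, 5)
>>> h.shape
(23, 5, 29, 5)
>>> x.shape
(31, 5, 2, 5)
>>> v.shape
(5, 5)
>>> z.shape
(3, 5)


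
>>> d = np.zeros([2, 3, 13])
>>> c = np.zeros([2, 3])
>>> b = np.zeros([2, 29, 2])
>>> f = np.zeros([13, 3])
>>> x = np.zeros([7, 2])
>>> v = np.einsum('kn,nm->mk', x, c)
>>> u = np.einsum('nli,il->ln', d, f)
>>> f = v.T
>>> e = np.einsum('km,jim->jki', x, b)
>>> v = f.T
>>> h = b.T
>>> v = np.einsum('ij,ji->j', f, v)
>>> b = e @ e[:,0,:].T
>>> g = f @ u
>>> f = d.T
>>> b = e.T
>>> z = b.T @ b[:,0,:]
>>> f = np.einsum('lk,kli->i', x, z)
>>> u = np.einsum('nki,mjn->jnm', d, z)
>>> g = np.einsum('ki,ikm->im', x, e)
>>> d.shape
(2, 3, 13)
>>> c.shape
(2, 3)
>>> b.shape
(29, 7, 2)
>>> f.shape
(2,)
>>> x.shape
(7, 2)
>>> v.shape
(3,)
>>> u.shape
(7, 2, 2)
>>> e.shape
(2, 7, 29)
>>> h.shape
(2, 29, 2)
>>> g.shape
(2, 29)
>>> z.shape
(2, 7, 2)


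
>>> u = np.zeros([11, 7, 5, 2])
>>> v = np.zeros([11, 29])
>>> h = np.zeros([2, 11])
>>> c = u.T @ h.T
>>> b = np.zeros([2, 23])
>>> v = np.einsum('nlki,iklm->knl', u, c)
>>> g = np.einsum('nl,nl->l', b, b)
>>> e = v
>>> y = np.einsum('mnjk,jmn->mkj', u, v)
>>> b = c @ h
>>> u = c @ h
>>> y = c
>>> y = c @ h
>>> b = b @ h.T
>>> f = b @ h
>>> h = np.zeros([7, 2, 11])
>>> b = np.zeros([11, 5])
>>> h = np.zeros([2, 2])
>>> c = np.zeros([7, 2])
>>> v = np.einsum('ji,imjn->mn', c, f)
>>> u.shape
(2, 5, 7, 11)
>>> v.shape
(5, 11)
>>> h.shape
(2, 2)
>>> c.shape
(7, 2)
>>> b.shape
(11, 5)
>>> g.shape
(23,)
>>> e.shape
(5, 11, 7)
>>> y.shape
(2, 5, 7, 11)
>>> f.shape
(2, 5, 7, 11)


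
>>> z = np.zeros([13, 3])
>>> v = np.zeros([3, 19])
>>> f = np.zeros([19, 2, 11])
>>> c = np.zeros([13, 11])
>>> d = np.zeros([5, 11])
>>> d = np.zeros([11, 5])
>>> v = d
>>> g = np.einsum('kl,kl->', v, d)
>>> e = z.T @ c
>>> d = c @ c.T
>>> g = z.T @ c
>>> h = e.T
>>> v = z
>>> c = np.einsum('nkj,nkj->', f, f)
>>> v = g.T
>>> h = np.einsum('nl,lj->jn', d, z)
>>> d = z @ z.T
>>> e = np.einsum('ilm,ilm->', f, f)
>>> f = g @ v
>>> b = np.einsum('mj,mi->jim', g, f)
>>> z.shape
(13, 3)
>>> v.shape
(11, 3)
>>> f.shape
(3, 3)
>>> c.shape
()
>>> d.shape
(13, 13)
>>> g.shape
(3, 11)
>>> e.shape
()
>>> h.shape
(3, 13)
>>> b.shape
(11, 3, 3)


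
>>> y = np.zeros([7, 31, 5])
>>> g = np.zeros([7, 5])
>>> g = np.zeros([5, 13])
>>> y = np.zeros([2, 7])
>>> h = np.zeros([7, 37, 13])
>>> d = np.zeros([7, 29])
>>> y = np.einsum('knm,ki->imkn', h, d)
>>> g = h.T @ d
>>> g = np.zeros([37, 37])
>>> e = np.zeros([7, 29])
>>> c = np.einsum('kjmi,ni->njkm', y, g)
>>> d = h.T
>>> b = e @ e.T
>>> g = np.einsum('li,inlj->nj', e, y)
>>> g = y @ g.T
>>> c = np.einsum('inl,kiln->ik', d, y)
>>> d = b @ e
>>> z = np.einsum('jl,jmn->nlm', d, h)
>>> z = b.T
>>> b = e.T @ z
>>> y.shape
(29, 13, 7, 37)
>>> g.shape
(29, 13, 7, 13)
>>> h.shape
(7, 37, 13)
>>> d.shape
(7, 29)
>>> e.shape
(7, 29)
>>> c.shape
(13, 29)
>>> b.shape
(29, 7)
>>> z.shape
(7, 7)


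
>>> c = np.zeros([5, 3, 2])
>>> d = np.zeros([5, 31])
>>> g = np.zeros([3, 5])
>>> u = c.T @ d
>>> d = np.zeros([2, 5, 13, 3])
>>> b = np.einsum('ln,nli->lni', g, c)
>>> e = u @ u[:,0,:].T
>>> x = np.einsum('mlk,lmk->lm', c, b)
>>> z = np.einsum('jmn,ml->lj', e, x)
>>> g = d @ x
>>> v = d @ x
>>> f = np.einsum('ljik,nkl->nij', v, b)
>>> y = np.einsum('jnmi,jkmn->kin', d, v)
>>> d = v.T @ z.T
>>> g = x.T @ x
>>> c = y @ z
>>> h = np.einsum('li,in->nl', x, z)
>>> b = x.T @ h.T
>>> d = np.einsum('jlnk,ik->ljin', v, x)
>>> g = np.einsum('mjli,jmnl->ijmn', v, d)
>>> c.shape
(5, 3, 2)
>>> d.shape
(5, 2, 3, 13)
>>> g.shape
(5, 5, 2, 3)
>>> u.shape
(2, 3, 31)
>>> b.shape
(5, 2)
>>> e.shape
(2, 3, 2)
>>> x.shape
(3, 5)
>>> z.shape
(5, 2)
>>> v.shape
(2, 5, 13, 5)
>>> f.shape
(3, 13, 5)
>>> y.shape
(5, 3, 5)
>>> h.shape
(2, 3)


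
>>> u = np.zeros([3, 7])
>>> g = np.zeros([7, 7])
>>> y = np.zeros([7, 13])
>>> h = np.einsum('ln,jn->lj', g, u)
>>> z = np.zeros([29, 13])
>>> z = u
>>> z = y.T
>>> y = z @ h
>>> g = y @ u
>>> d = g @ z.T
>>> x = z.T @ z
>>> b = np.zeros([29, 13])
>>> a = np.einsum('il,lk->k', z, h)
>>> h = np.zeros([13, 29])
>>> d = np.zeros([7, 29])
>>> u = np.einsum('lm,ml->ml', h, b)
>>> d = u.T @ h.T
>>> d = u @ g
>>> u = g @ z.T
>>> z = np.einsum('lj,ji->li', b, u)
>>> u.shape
(13, 13)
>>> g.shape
(13, 7)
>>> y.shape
(13, 3)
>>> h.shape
(13, 29)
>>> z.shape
(29, 13)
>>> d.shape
(29, 7)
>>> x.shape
(7, 7)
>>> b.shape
(29, 13)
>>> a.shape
(3,)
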